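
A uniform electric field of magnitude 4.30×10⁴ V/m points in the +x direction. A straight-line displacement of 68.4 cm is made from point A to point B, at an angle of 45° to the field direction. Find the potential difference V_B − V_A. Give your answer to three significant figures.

Only the component of displacement along E changes the potential: ΔV = −E·d·cosθ.
ΔV = −(4.30×10⁴ V/m)(0.684 m)cos45° = -2.08×10⁴ V.

-2.08×10⁴ V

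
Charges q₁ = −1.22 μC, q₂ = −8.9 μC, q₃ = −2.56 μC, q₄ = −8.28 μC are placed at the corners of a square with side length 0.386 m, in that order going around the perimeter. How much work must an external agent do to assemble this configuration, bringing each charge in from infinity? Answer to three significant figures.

2.78 J

The assembly work is the sum of pairwise potential energies, U = Σ_{i<j} kqᵢqⱼ/rᵢⱼ.
The four side pairs have separation 0.386 m and the two diagonal pairs 0.546 m.
Summing all 6 pair terms gives U = 2.78 J.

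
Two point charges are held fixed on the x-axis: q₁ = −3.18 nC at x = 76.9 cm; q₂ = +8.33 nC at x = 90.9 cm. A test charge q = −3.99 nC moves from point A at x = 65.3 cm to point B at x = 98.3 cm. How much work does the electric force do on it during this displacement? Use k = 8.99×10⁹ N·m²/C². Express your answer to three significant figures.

3.32×10⁻⁶ J

The work done by the electric force is W_field = −ΔU = −q(V_B − V_A) = q(V_A − V_B).
At A: distances to the source charges are 0.116 m, 0.256 m; V_A = Σ kqᵢ/rᵢ = 46.1 V.
At B: distances to the source charges are 0.214 m, 0.0740 m; V_B = Σ kqᵢ/rᵢ = 878 V.
ΔV = V_B − V_A = 832 V.
W_field = −qΔV = −(-3.99×10⁻⁹ C)(832 V) = 3.32×10⁻⁶ J.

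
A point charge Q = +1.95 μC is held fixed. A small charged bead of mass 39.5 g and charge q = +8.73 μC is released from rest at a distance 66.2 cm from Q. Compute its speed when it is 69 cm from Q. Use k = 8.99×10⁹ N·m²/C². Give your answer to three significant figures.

0.689 m/s

Only the electrostatic force acts, so mechanical energy is conserved: ½mv² = U₁ − U₂ = kQq(1/r₁ − 1/r₂).
U₁ − U₂ = (8.99×10⁹ N·m²/C²)(1.95×10⁻⁶ C)(8.73×10⁻⁶ C)(1/0.662 − 1/0.690) = 9.38×10⁻³ J.
v = √(2·9.38×10⁻³/0.0395) = 0.689 m/s.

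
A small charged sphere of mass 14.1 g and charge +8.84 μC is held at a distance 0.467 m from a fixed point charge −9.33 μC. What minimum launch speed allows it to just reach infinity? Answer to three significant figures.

15.0 m/s

To just escape, total mechanical energy must reach zero at infinity: ½mv²_min + U = 0, so ½mv²_min = −U = |kQq|/r.
|U| = |kQq|/r = (8.99×10⁹ N·m²/C²)(9.33×10⁻⁶)(8.84×10⁻⁶)/(0.467) = 1.59 J.
v_min = √(2|U|/m) = √(2·1.59/0.0141) = 15.0 m/s.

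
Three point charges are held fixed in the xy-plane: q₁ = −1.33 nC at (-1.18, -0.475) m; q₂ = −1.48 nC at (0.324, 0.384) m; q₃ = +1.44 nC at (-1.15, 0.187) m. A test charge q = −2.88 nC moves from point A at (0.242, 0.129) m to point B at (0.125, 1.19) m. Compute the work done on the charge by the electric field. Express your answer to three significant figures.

9.91×10⁻⁸ J

The work done by the electric force is W_field = −ΔU = −q(V_B − V_A) = q(V_A − V_B).
At A: distances to the source charges are 1.54 m, 0.268 m, 1.39 m; V_A = Σ kqᵢ/rᵢ = -48.1 V.
At B: distances to the source charges are 2.12 m, 0.830 m, 1.62 m; V_B = Σ kqᵢ/rᵢ = -13.7 V.
ΔV = V_B − V_A = 34.4 V.
W_field = −qΔV = −(-2.88×10⁻⁹ C)(34.4 V) = 9.91×10⁻⁸ J.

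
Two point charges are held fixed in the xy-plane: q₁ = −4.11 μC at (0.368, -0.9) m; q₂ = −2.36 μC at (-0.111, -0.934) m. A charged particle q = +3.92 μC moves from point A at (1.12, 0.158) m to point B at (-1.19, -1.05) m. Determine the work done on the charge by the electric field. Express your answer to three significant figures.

The work done by the electric force is W_field = −ΔU = −q(V_B − V_A) = q(V_A − V_B).
At A: distances to the source charges are 1.30 m, 1.65 m; V_A = Σ kqᵢ/rᵢ = -4.14×10⁴ V.
At B: distances to the source charges are 1.57 m, 1.09 m; V_B = Σ kqᵢ/rᵢ = -4.32×10⁴ V.
ΔV = V_B − V_A = -1800 V.
W_field = −qΔV = −(3.92×10⁻⁶ C)(-1800 V) = 7.05×10⁻³ J.

7.05×10⁻³ J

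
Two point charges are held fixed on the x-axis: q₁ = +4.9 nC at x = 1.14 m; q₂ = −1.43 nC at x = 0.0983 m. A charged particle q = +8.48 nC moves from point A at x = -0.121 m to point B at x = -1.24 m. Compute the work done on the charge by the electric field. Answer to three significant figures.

The work done by the electric force is W_field = −ΔU = −q(V_B − V_A) = q(V_A − V_B).
At A: distances to the source charges are 1.26 m, 0.219 m; V_A = Σ kqᵢ/rᵢ = -23.7 V.
At B: distances to the source charges are 2.38 m, 1.34 m; V_B = Σ kqᵢ/rᵢ = 8.90 V.
ΔV = V_B − V_A = 32.6 V.
W_field = −qΔV = −(8.48×10⁻⁹ C)(32.6 V) = -2.76×10⁻⁷ J.

-2.76×10⁻⁷ J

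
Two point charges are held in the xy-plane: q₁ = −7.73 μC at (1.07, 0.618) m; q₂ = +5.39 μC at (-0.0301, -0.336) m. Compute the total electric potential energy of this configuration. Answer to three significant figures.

-0.257 J

The assembly work is the sum of pairwise potential energies, U = Σ_{i<j} kqᵢqⱼ/rᵢⱼ.
Pair separations: r₁₂ = 1.46 m.
U = (-0.257) = -0.257 J.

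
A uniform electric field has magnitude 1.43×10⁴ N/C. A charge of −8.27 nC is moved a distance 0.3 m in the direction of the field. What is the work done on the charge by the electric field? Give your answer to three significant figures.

-3.55×10⁻⁵ J

The potential change for a displacement 0.3 m in the direction of the field is ΔV = −Ed = -4290 V.
W_field = −qΔV = -3.55×10⁻⁵ J.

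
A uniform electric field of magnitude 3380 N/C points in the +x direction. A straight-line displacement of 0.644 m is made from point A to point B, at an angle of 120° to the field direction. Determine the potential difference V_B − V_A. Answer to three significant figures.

Only the component of displacement along E changes the potential: ΔV = −E·d·cosθ.
ΔV = −(3380 V/m)(0.644 m)cos120° = 1090 V.

1090 V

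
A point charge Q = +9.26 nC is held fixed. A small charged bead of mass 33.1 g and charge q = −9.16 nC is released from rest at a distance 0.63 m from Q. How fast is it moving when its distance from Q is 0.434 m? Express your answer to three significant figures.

5.75×10⁻³ m/s

Only the electrostatic force acts, so mechanical energy is conserved: ½mv² = U₁ − U₂ = kQq(1/r₁ − 1/r₂).
U₁ − U₂ = (8.99×10⁹ N·m²/C²)(9.26×10⁻⁹ C)(-9.16×10⁻⁹ C)(1/0.630 − 1/0.434) = 5.47×10⁻⁷ J.
v = √(2·5.47×10⁻⁷/0.0331) = 5.75×10⁻³ m/s.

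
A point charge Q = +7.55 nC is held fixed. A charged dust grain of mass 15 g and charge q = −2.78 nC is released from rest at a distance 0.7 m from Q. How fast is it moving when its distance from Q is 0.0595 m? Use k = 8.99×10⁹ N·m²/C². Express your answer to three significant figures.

Only the electrostatic force acts, so mechanical energy is conserved: ½mv² = U₁ − U₂ = kQq(1/r₁ − 1/r₂).
U₁ − U₂ = (8.99×10⁹ N·m²/C²)(7.55×10⁻⁹ C)(-2.78×10⁻⁹ C)(1/0.700 − 1/0.0595) = 2.90×10⁻⁶ J.
v = √(2·2.90×10⁻⁶/0.0150) = 0.0197 m/s.

0.0197 m/s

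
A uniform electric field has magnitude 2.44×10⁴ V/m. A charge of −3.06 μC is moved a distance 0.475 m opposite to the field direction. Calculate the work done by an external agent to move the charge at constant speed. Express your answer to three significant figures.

The potential change for a displacement 0.475 m opposite to the field direction is ΔV = +Ed = 1.16×10⁴ V.
W_ext = qΔV = -0.0355 J.

-0.0355 J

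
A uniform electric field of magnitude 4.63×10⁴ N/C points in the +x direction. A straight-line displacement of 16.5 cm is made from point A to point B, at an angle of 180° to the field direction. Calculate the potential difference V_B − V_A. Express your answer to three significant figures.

Only the component of displacement along E changes the potential: ΔV = −E·d·cosθ.
ΔV = −(4.63×10⁴ V/m)(0.165 m)cos180° = 7640 V.

7640 V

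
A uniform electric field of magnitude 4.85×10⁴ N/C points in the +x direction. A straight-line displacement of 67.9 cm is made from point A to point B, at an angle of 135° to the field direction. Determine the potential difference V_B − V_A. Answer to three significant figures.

2.33×10⁴ V

Only the component of displacement along E changes the potential: ΔV = −E·d·cosθ.
ΔV = −(4.85×10⁴ V/m)(0.679 m)cos135° = 2.33×10⁴ V.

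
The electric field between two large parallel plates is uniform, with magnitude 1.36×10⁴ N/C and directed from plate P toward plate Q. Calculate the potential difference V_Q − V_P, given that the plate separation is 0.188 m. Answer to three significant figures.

In a uniform field, potential decreases in the direction of E: ΔV = −E·d for a displacement d parallel to E.
Going from P to Q is a displacement of 0.188 m along the field, so V_Q − V_P = −Ed = -2560 V.

-2560 V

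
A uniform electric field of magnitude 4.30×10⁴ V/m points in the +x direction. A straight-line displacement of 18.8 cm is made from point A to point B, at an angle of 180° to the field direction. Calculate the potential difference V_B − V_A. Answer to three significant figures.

8080 V

Only the component of displacement along E changes the potential: ΔV = −E·d·cosθ.
ΔV = −(4.30×10⁴ V/m)(0.188 m)cos180° = 8080 V.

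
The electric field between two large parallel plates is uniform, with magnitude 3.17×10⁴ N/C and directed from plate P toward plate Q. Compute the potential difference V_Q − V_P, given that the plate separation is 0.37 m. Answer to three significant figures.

In a uniform field, potential decreases in the direction of E: ΔV = −E·d for a displacement d parallel to E.
Going from P to Q is a displacement of 0.37 m along the field, so V_Q − V_P = −Ed = -1.17×10⁴ V.

-1.17×10⁴ V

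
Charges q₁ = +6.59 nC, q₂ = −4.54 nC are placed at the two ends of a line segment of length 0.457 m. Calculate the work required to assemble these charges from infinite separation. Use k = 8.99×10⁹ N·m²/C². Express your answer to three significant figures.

-5.89×10⁻⁷ J

The assembly work is the sum of pairwise potential energies, U = Σ_{i<j} kqᵢqⱼ/rᵢⱼ.
The separation is r = 0.457 m.
U = (-5.89×10⁻⁷) = -5.89×10⁻⁷ J.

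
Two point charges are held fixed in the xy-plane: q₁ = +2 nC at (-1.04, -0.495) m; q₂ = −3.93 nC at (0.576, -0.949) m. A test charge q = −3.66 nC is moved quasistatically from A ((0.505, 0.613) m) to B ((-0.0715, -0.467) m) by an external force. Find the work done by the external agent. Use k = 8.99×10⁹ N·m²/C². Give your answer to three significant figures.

For quasistatic motion the external work equals the change in potential energy: W_ext = qΔV = q(V_B − V_A).
At A: distances to the source charges are 1.90 m, 1.56 m; V_A = Σ kqᵢ/rᵢ = -13.1 V.
At B: distances to the source charges are 0.969 m, 0.807 m; V_B = Σ kqᵢ/rᵢ = -25.2 V.
ΔV = V_B − V_A = -12.1 V.
W_ext = qΔV = (-3.66×10⁻⁹ C)(-12.1 V) = 4.42×10⁻⁸ J.

4.42×10⁻⁸ J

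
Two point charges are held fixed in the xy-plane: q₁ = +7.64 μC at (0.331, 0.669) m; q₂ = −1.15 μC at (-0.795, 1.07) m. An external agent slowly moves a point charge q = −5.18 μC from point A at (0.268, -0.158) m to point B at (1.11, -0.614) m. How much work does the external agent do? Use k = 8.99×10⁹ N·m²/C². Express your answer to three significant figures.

0.180 J

For quasistatic motion the external work equals the change in potential energy: W_ext = qΔV = q(V_B − V_A).
At A: distances to the source charges are 0.829 m, 1.62 m; V_A = Σ kqᵢ/rᵢ = 7.64×10⁴ V.
At B: distances to the source charges are 1.50 m, 2.54 m; V_B = Σ kqᵢ/rᵢ = 4.17×10⁴ V.
ΔV = V_B − V_A = -3.48×10⁴ V.
W_ext = qΔV = (-5.18×10⁻⁶ C)(-3.48×10⁴ V) = 0.180 J.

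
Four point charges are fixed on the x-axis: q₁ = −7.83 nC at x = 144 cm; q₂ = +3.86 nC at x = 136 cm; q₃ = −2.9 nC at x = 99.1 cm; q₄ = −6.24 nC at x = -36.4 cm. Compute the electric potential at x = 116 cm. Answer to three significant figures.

The total potential is the scalar sum of each charge's contribution, V = Σ kqᵢ/rᵢ.
Distances from the field point to each charge: r₁ = 0.280 m, r₂ = 0.200 m, r₃ = 0.169 m, r₄ = 1.52 m.
V = k[(-7.83×10⁻⁹)/(0.280) + (3.86×10⁻⁹)/(0.200) + (-2.90×10⁻⁹)/(0.169) + (-6.24×10⁻⁹)/(1.52)] = -269 V.

-269 V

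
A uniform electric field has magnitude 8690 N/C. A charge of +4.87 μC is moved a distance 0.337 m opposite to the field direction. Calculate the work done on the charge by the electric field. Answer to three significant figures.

-0.0143 J

The potential change for a displacement 0.337 m opposite to the field direction is ΔV = +Ed = 2930 V.
W_field = −qΔV = -0.0143 J.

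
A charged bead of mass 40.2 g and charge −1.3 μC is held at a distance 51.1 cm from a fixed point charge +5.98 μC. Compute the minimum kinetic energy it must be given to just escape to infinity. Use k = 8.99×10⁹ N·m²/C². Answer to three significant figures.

0.137 J

To just escape, total mechanical energy must reach zero at infinity: ½mv²_min + U = 0, so ½mv²_min = −U = |kQq|/r.
|U| = |kQq|/r = (8.99×10⁹ N·m²/C²)(5.98×10⁻⁶)(1.30×10⁻⁶)/(0.511) = 0.137 J.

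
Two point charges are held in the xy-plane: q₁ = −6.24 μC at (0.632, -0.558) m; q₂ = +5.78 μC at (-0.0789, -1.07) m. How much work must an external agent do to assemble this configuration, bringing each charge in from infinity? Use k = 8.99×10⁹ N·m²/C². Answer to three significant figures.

-0.370 J

The assembly work is the sum of pairwise potential energies, U = Σ_{i<j} kqᵢqⱼ/rᵢⱼ.
Pair separations: r₁₂ = 0.876 m.
U = (-0.370) = -0.370 J.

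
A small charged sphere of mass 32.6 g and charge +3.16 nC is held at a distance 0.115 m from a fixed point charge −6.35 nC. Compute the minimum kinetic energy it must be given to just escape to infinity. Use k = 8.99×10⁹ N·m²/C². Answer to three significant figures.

1.57×10⁻⁶ J

To just escape, total mechanical energy must reach zero at infinity: ½mv²_min + U = 0, so ½mv²_min = −U = |kQq|/r.
|U| = |kQq|/r = (8.99×10⁹ N·m²/C²)(6.35×10⁻⁹)(3.16×10⁻⁹)/(0.115) = 1.57×10⁻⁶ J.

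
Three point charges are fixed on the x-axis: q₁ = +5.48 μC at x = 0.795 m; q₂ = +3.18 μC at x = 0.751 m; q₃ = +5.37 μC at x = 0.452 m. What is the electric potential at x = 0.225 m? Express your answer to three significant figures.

3.53×10⁵ V

Electric potential is a scalar, so the contributions from each charge add algebraically: V = Σ kqᵢ/rᵢ.
Distances from the field point to each charge: r₁ = 0.570 m, r₂ = 0.526 m, r₃ = 0.227 m.
V = k[(5.48×10⁻⁶)/(0.570) + (3.18×10⁻⁶)/(0.526) + (5.37×10⁻⁶)/(0.227)] = 3.53×10⁵ V.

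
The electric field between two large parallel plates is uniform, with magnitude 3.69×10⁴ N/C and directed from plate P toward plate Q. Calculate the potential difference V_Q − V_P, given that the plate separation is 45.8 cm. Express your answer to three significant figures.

-1.69×10⁴ V

In a uniform field, potential decreases in the direction of E: ΔV = −E·d for a displacement d parallel to E.
Going from P to Q is a displacement of 45.8 cm along the field, so V_Q − V_P = −Ed = -1.69×10⁴ V.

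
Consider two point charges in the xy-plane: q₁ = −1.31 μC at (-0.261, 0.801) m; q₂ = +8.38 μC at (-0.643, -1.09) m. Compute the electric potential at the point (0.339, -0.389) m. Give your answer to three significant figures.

Electric potential is a scalar, so the contributions from each charge add algebraically: V = Σ kqᵢ/rᵢ.
Distances from the field point to each charge: r₁ = 1.33 m, r₂ = 1.21 m.
V = k[(-1.31×10⁻⁶)/(1.33) + (8.38×10⁻⁶)/(1.21)] = 5.36×10⁴ V.

5.36×10⁴ V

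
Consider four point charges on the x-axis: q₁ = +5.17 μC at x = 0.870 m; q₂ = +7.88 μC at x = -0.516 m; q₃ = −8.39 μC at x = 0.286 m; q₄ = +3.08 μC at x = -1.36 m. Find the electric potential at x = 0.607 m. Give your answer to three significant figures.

The total potential is the scalar sum of each charge's contribution, V = Σ kqᵢ/rᵢ.
Distances from the field point to each charge: r₁ = 0.263 m, r₂ = 1.12 m, r₃ = 0.321 m, r₄ = 1.97 m.
V = k[(5.17×10⁻⁶)/(0.263) + (7.88×10⁻⁶)/(1.12) + (-8.39×10⁻⁶)/(0.321) + (3.08×10⁻⁶)/(1.97)] = 1.89×10⁴ V.

1.89×10⁴ V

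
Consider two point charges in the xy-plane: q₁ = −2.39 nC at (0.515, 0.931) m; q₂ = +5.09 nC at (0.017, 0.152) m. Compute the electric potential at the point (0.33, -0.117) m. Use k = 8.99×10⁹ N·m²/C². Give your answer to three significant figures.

90.7 V

Electric potential is a scalar, so the contributions from each charge add algebraically: V = Σ kqᵢ/rᵢ.
Distances from the field point to each charge: r₁ = 1.06 m, r₂ = 0.413 m.
V = k[(-2.39×10⁻⁹)/(1.06) + (5.09×10⁻⁹)/(0.413)] = 90.7 V.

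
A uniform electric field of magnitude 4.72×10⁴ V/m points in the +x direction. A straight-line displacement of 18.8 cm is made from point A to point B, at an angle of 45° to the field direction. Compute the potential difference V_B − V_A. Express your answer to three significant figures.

-6270 V

Only the component of displacement along E changes the potential: ΔV = −E·d·cosθ.
ΔV = −(4.72×10⁴ V/m)(0.188 m)cos45° = -6270 V.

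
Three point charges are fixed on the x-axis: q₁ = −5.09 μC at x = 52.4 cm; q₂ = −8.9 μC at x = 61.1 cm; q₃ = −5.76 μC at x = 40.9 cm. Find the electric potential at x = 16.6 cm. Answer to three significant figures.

-5.21×10⁵ V

Electric potential is a scalar, so the contributions from each charge add algebraically: V = Σ kqᵢ/rᵢ.
Distances from the field point to each charge: r₁ = 0.358 m, r₂ = 0.445 m, r₃ = 0.243 m.
V = k[(-5.09×10⁻⁶)/(0.358) + (-8.90×10⁻⁶)/(0.445) + (-5.76×10⁻⁶)/(0.243)] = -5.21×10⁵ V.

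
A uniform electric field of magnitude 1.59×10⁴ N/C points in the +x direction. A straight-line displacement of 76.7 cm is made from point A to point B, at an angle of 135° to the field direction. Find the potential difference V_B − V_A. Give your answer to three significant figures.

Only the component of displacement along E changes the potential: ΔV = −E·d·cosθ.
ΔV = −(1.59×10⁴ V/m)(0.767 m)cos135° = 8620 V.

8620 V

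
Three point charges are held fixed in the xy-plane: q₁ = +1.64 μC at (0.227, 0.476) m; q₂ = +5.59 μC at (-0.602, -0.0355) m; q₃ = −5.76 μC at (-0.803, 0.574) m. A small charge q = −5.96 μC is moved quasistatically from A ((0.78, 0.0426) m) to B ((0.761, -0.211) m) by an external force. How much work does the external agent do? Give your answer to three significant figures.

For quasistatic motion the external work equals the change in potential energy: W_ext = qΔV = q(V_B − V_A).
At A: distances to the source charges are 0.703 m, 1.38 m, 1.67 m; V_A = Σ kqᵢ/rᵢ = 2.63×10⁴ V.
At B: distances to the source charges are 0.870 m, 1.37 m, 1.75 m; V_B = Σ kqᵢ/rᵢ = 2.39×10⁴ V.
ΔV = V_B − V_A = -2360 V.
W_ext = qΔV = (-5.96×10⁻⁶ C)(-2360 V) = 0.0140 J.

0.0140 J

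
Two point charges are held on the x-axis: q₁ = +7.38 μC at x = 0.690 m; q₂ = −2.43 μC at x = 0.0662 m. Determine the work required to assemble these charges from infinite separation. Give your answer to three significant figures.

-0.258 J

The work to assemble the configuration equals its total potential energy, U = Σ kqᵢqⱼ/rᵢⱼ over all pairs.
Pair separations: r₁₂ = 0.624 m.
U = (-0.258) = -0.258 J.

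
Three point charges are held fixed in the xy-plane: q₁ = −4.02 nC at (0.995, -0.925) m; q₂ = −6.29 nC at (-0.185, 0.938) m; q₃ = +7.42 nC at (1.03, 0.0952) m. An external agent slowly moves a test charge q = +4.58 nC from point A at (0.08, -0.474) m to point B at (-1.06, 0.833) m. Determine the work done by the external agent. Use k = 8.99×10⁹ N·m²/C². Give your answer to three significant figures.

-1.51×10⁻⁷ J

For quasistatic motion the external work equals the change in potential energy: W_ext = qΔV = q(V_B − V_A).
At A: distances to the source charges are 1.02 m, 1.44 m, 1.11 m; V_A = Σ kqᵢ/rᵢ = -14.6 V.
At B: distances to the source charges are 2.70 m, 0.881 m, 2.22 m; V_B = Σ kqᵢ/rᵢ = -47.4 V.
ΔV = V_B − V_A = -32.9 V.
W_ext = qΔV = (4.58×10⁻⁹ C)(-32.9 V) = -1.51×10⁻⁷ J.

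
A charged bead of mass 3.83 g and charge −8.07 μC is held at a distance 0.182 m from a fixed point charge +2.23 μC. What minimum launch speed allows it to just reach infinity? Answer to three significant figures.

21.5 m/s

To just escape, total mechanical energy must reach zero at infinity: ½mv²_min + U = 0, so ½mv²_min = −U = |kQq|/r.
|U| = |kQq|/r = (8.99×10⁹ N·m²/C²)(2.23×10⁻⁶)(8.07×10⁻⁶)/(0.182) = 0.889 J.
v_min = √(2|U|/m) = √(2·0.889/3.83×10⁻³) = 21.5 m/s.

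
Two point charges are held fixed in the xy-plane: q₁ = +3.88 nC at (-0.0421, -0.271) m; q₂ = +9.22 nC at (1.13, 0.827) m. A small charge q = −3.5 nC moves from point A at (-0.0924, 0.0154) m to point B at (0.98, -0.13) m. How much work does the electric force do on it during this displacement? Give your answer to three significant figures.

The work done by the electric force is W_field = −ΔU = −q(V_B − V_A) = q(V_A − V_B).
At A: distances to the source charges are 0.291 m, 1.47 m; V_A = Σ kqᵢ/rᵢ = 176 V.
At B: distances to the source charges are 1.03 m, 0.969 m; V_B = Σ kqᵢ/rᵢ = 119 V.
ΔV = V_B − V_A = -57.1 V.
W_field = −qΔV = −(-3.50×10⁻⁹ C)(-57.1 V) = -2.00×10⁻⁷ J.

-2.00×10⁻⁷ J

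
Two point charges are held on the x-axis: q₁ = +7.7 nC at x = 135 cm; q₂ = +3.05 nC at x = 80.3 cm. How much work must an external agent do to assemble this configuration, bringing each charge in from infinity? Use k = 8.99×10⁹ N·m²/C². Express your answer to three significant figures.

3.86×10⁻⁷ J

The work to assemble the configuration equals its total potential energy, U = Σ kqᵢqⱼ/rᵢⱼ over all pairs.
Pair separations: r₁₂ = 0.547 m.
U = (3.86×10⁻⁷) = 3.86×10⁻⁷ J.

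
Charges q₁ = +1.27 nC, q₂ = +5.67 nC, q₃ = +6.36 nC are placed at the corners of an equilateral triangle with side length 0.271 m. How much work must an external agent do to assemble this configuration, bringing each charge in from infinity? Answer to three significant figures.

1.70×10⁻⁶ J

The work to assemble the configuration equals its total potential energy, U = Σ kqᵢqⱼ/rᵢⱼ over all pairs.
All three pair separations equal the side length, 0.271 m.
U = (2.39×10⁻⁷) + (2.68×10⁻⁷) + (1.20×10⁻⁶) = 1.70×10⁻⁶ J.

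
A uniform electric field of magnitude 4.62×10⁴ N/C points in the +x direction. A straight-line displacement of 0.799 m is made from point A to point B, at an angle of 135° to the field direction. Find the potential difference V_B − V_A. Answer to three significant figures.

Only the component of displacement along E changes the potential: ΔV = −E·d·cosθ.
ΔV = −(4.62×10⁴ V/m)(0.799 m)cos135° = 2.61×10⁴ V.

2.61×10⁴ V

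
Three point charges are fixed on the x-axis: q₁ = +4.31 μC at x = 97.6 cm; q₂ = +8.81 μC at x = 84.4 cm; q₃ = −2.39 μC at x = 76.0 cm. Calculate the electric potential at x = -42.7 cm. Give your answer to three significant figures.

The total potential is the scalar sum of each charge's contribution, V = Σ kqᵢ/rᵢ.
Distances from the field point to each charge: r₁ = 1.40 m, r₂ = 1.27 m, r₃ = 1.19 m.
V = k[(4.31×10⁻⁶)/(1.40) + (8.81×10⁻⁶)/(1.27) + (-2.39×10⁻⁶)/(1.19)] = 7.18×10⁴ V.

7.18×10⁴ V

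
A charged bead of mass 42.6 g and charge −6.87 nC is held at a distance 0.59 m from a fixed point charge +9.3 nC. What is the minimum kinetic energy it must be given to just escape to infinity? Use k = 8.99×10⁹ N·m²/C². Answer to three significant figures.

To just escape, total mechanical energy must reach zero at infinity: ½mv²_min + U = 0, so ½mv²_min = −U = |kQq|/r.
|U| = |kQq|/r = (8.99×10⁹ N·m²/C²)(9.30×10⁻⁹)(6.87×10⁻⁹)/(0.590) = 9.74×10⁻⁷ J.

9.74×10⁻⁷ J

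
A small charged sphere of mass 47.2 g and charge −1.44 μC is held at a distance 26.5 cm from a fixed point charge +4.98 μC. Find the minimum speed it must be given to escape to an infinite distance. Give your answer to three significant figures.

3.21 m/s

To just escape, total mechanical energy must reach zero at infinity: ½mv²_min + U = 0, so ½mv²_min = −U = |kQq|/r.
|U| = |kQq|/r = (8.99×10⁹ N·m²/C²)(4.98×10⁻⁶)(1.44×10⁻⁶)/(0.265) = 0.243 J.
v_min = √(2|U|/m) = √(2·0.243/0.0472) = 3.21 m/s.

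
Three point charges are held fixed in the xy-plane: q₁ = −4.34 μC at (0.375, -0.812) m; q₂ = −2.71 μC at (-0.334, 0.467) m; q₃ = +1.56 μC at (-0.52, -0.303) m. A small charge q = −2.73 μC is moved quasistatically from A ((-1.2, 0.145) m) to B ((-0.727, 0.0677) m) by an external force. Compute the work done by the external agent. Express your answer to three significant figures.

For quasistatic motion the external work equals the change in potential energy: W_ext = qΔV = q(V_B − V_A).
At A: distances to the source charges are 1.84 m, 0.924 m, 0.814 m; V_A = Σ kqᵢ/rᵢ = -3.03×10⁴ V.
At B: distances to the source charges are 1.41 m, 0.560 m, 0.425 m; V_B = Σ kqᵢ/rᵢ = -3.81×10⁴ V.
ΔV = V_B − V_A = -7810 V.
W_ext = qΔV = (-2.73×10⁻⁶ C)(-7810 V) = 0.0213 J.

0.0213 J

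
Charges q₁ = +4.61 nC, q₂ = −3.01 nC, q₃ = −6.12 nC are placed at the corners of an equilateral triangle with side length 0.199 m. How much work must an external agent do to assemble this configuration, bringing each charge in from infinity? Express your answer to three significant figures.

The work to assemble the configuration equals its total potential energy, U = Σ kqᵢqⱼ/rᵢⱼ over all pairs.
All three pair separations equal the side length, 0.199 m.
U = (-6.27×10⁻⁷) + (-1.27×10⁻⁶) + (8.32×10⁻⁷) = -1.07×10⁻⁶ J.

-1.07×10⁻⁶ J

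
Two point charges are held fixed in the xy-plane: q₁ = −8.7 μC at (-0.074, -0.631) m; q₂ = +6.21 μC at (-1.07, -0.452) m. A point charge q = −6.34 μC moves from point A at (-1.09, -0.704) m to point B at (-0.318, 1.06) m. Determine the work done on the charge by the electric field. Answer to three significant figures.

-0.994 J

The work done by the electric force is W_field = −ΔU = −q(V_B − V_A) = q(V_A − V_B).
At A: distances to the source charges are 1.02 m, 0.253 m; V_A = Σ kqᵢ/rᵢ = 1.44×10⁵ V.
At B: distances to the source charges are 1.71 m, 1.69 m; V_B = Σ kqᵢ/rᵢ = -1.27×10⁴ V.
ΔV = V_B − V_A = -1.57×10⁵ V.
W_field = −qΔV = −(-6.34×10⁻⁶ C)(-1.57×10⁵ V) = -0.994 J.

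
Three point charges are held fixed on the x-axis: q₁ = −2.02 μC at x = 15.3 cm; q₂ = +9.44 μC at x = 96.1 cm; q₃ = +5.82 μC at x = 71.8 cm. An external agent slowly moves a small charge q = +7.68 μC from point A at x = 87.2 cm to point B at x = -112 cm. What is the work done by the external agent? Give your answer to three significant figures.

-9.32 J

For quasistatic motion the external work equals the change in potential energy: W_ext = qΔV = q(V_B − V_A).
At A: distances to the source charges are 0.719 m, 0.0890 m, 0.154 m; V_A = Σ kqᵢ/rᵢ = 1.27×10⁶ V.
At B: distances to the source charges are 1.27 m, 2.08 m, 1.84 m; V_B = Σ kqᵢ/rᵢ = 5.50×10⁴ V.
ΔV = V_B − V_A = -1.21×10⁶ V.
W_ext = qΔV = (7.68×10⁻⁶ C)(-1.21×10⁶ V) = -9.32 J.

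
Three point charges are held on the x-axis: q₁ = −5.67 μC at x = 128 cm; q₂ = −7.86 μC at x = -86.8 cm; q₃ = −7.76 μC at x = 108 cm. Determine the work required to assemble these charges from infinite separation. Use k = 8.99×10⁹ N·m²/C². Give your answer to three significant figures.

The assembly work is the sum of pairwise potential energies, U = Σ_{i<j} kqᵢqⱼ/rᵢⱼ.
Pair separations: r₁₂ = 2.15 m, r₁₃ = 0.200 m, r₂₃ = 1.95 m.
U = (0.187) + (1.98) + (0.281) = 2.45 J.

2.45 J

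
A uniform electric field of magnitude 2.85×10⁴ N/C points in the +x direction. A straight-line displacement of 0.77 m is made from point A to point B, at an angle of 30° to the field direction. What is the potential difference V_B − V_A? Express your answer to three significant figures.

Only the component of displacement along E changes the potential: ΔV = −E·d·cosθ.
ΔV = −(2.85×10⁴ V/m)(0.770 m)cos30° = -1.90×10⁴ V.

-1.90×10⁴ V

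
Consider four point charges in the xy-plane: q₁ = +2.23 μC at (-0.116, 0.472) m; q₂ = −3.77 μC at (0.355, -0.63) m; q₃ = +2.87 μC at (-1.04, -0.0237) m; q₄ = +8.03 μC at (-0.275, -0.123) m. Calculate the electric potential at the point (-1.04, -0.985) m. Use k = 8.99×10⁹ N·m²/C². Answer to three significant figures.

Electric potential is a scalar, so the contributions from each charge add algebraically: V = Σ kqᵢ/rᵢ.
Distances from the field point to each charge: r₁ = 1.73 m, r₂ = 1.44 m, r₃ = 0.961 m, r₄ = 1.15 m.
V = k[(2.23×10⁻⁶)/(1.73) + (-3.77×10⁻⁶)/(1.44) + (2.87×10⁻⁶)/(0.961) + (8.03×10⁻⁶)/(1.15)] = 7.76×10⁴ V.

7.76×10⁴ V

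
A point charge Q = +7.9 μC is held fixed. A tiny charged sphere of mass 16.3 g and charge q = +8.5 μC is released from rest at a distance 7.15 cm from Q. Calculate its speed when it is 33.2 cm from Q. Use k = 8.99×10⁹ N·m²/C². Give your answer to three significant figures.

28.5 m/s

Only the electrostatic force acts, so mechanical energy is conserved: ½mv² = U₁ − U₂ = kQq(1/r₁ − 1/r₂).
U₁ − U₂ = (8.99×10⁹ N·m²/C²)(7.90×10⁻⁶ C)(8.50×10⁻⁶ C)(1/0.0715 − 1/0.332) = 6.62 J.
v = √(2·6.62/0.0163) = 28.5 m/s.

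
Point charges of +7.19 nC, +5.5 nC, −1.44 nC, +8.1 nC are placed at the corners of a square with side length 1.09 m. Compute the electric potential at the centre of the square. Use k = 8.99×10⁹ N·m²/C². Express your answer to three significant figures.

The total potential is the scalar sum of each charge's contribution, V = Σ kqᵢ/rᵢ.
The distance from each corner to the centre is a√2/2 = 0.771 m.
V = k[(7.19×10⁻⁹)/(0.771) + (5.50×10⁻⁹)/(0.771) + (-1.44×10⁻⁹)/(0.771) + (8.10×10⁻⁹)/(0.771)] = 226 V.

226 V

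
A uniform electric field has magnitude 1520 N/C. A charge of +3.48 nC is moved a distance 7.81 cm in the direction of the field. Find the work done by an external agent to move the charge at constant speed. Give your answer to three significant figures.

-4.13×10⁻⁷ J

The potential change for a displacement 7.81 cm in the direction of the field is ΔV = −Ed = -119 V.
W_ext = qΔV = -4.13×10⁻⁷ J.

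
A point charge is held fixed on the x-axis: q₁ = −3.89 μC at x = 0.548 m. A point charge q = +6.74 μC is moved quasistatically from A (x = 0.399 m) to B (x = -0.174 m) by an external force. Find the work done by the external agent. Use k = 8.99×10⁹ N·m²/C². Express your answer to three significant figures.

1.26 J

For quasistatic motion the external work equals the change in potential energy: W_ext = qΔV = q(V_B − V_A).
At A: distance to the source charge is 0.149 m; V_A = kq₁/r = -2.35×10⁵ V.
At B: distance to the source charge is 0.722 m; V_B = kq₁/r = -4.84×10⁴ V.
ΔV = V_B − V_A = 1.86×10⁵ V.
W_ext = qΔV = (6.74×10⁻⁶ C)(1.86×10⁵ V) = 1.26 J.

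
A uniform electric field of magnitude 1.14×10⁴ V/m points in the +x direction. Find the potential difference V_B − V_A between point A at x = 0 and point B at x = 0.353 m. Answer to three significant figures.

In a uniform field, potential decreases in the direction of E: V_B − V_A = −E·Δx.
V_B − V_A = −(1.14×10⁴ V/m)(0.353 m) = -4020 V.

-4020 V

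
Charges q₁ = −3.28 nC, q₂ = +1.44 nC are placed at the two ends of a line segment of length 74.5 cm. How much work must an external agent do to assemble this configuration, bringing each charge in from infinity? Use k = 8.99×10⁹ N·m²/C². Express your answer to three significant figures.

The assembly work is the sum of pairwise potential energies, U = Σ_{i<j} kqᵢqⱼ/rᵢⱼ.
The separation is r = 0.745 m.
U = (-5.70×10⁻⁸) = -5.70×10⁻⁸ J.

-5.70×10⁻⁸ J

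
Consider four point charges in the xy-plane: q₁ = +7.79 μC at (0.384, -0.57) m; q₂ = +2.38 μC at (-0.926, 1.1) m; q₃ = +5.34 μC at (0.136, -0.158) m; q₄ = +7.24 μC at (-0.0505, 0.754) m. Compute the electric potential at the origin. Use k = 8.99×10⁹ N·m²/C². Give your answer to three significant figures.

4.33×10⁵ V

The total potential is the scalar sum of each charge's contribution, V = Σ kqᵢ/rᵢ.
Distances from the field point to each charge: r₁ = 0.687 m, r₂ = 1.44 m, r₃ = 0.208 m, r₄ = 0.756 m.
V = k[(7.79×10⁻⁶)/(0.687) + (2.38×10⁻⁶)/(1.44) + (5.34×10⁻⁶)/(0.208) + (7.24×10⁻⁶)/(0.756)] = 4.33×10⁵ V.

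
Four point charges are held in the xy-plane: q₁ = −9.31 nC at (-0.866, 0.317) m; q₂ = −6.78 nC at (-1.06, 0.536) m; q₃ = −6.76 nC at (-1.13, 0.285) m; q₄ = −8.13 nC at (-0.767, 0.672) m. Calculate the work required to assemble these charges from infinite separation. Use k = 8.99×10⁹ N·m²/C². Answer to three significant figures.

The work to assemble the configuration equals its total potential energy, U = Σ kqᵢqⱼ/rᵢⱼ over all pairs.
Pair separations: r₁₂ = 0.293 m, r₁₃ = 0.266 m, r₁₄ = 0.369 m, r₂₃ = 0.261 m, r₂₄ = 0.323 m, r₃₄ = 0.531 m.
Summing all 6 pair terms gives U = 9.96×10⁻⁶ J.

9.96×10⁻⁶ J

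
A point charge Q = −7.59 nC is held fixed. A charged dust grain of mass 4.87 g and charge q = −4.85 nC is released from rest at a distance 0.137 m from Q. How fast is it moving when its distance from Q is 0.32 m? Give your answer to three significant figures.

0.0238 m/s

Only the electrostatic force acts, so mechanical energy is conserved: ½mv² = U₁ − U₂ = kQq(1/r₁ − 1/r₂).
U₁ − U₂ = (8.99×10⁹ N·m²/C²)(-7.59×10⁻⁹ C)(-4.85×10⁻⁹ C)(1/0.137 − 1/0.320) = 1.38×10⁻⁶ J.
v = √(2·1.38×10⁻⁶/4.87×10⁻³) = 0.0238 m/s.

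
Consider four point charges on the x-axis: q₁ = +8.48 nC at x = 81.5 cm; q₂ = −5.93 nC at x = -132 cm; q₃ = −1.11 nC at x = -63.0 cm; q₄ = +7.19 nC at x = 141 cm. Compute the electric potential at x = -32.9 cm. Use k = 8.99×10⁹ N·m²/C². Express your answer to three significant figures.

Electric potential is a scalar, so the contributions from each charge add algebraically: V = Σ kqᵢ/rᵢ.
Distances from the field point to each charge: r₁ = 1.14 m, r₂ = 0.991 m, r₃ = 0.301 m, r₄ = 1.74 m.
V = k[(8.48×10⁻⁹)/(1.14) + (-5.93×10⁻⁹)/(0.991) + (-1.11×10⁻⁹)/(0.301) + (7.19×10⁻⁹)/(1.74)] = 16.9 V.

16.9 V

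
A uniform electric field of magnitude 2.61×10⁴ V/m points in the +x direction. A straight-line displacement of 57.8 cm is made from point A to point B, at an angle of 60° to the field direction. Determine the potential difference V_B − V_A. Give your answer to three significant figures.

Only the component of displacement along E changes the potential: ΔV = −E·d·cosθ.
ΔV = −(2.61×10⁴ V/m)(0.578 m)cos60° = -7540 V.

-7540 V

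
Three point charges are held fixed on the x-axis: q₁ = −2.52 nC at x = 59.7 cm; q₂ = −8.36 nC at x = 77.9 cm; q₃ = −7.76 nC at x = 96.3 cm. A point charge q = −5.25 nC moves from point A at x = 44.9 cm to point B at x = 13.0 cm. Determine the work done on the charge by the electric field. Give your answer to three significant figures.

The work done by the electric force is W_field = −ΔU = −q(V_B − V_A) = q(V_A − V_B).
At A: distances to the source charges are 0.148 m, 0.330 m, 0.514 m; V_A = Σ kqᵢ/rᵢ = -517 V.
At B: distances to the source charges are 0.467 m, 0.649 m, 0.833 m; V_B = Σ kqᵢ/rᵢ = -248 V.
ΔV = V_B − V_A = 268 V.
W_field = −qΔV = −(-5.25×10⁻⁹ C)(268 V) = 1.41×10⁻⁶ J.

1.41×10⁻⁶ J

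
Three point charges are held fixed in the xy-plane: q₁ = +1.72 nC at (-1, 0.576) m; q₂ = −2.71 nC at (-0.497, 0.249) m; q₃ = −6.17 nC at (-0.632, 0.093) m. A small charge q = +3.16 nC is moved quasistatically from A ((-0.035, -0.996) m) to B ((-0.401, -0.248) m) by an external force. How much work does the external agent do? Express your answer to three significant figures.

For quasistatic motion the external work equals the change in potential energy: W_ext = qΔV = q(V_B − V_A).
At A: distances to the source charges are 1.84 m, 1.33 m, 1.24 m; V_A = Σ kqᵢ/rᵢ = -54.6 V.
At B: distances to the source charges are 1.02 m, 0.506 m, 0.412 m; V_B = Σ kqᵢ/rᵢ = -168 V.
ΔV = V_B − V_A = -113 V.
W_ext = qΔV = (3.16×10⁻⁹ C)(-113 V) = -3.57×10⁻⁷ J.

-3.57×10⁻⁷ J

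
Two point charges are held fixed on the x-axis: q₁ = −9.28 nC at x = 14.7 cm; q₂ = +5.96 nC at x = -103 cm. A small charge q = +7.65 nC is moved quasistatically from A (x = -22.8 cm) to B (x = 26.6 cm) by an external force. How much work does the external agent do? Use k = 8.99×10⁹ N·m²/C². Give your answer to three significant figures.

For quasistatic motion the external work equals the change in potential energy: W_ext = qΔV = q(V_B − V_A).
At A: distances to the source charges are 0.375 m, 0.802 m; V_A = Σ kqᵢ/rᵢ = -156 V.
At B: distances to the source charges are 0.119 m, 1.30 m; V_B = Σ kqᵢ/rᵢ = -660 V.
ΔV = V_B − V_A = -504 V.
W_ext = qΔV = (7.65×10⁻⁹ C)(-504 V) = -3.86×10⁻⁶ J.

-3.86×10⁻⁶ J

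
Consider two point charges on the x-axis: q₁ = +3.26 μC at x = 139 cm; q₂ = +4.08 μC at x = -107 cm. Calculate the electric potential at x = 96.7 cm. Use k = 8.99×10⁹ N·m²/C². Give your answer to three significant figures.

The total potential is the scalar sum of each charge's contribution, V = Σ kqᵢ/rᵢ.
Distances from the field point to each charge: r₁ = 0.423 m, r₂ = 2.04 m.
V = k[(3.26×10⁻⁶)/(0.423) + (4.08×10⁻⁶)/(2.04)] = 8.73×10⁴ V.

8.73×10⁴ V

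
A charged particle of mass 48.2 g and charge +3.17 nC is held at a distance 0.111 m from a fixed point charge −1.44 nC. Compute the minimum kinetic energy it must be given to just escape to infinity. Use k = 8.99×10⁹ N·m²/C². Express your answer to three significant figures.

3.70×10⁻⁷ J

To just escape, total mechanical energy must reach zero at infinity: ½mv²_min + U = 0, so ½mv²_min = −U = |kQq|/r.
|U| = |kQq|/r = (8.99×10⁹ N·m²/C²)(1.44×10⁻⁹)(3.17×10⁻⁹)/(0.111) = 3.70×10⁻⁷ J.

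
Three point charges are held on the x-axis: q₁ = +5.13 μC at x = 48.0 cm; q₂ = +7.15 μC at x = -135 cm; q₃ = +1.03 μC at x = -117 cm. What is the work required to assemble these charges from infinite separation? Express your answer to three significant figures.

The work to assemble the configuration equals its total potential energy, U = Σ kqᵢqⱼ/rᵢⱼ over all pairs.
Pair separations: r₁₂ = 1.83 m, r₁₃ = 1.65 m, r₂₃ = 0.180 m.
U = (0.180) + (0.0288) + (0.368) = 0.577 J.

0.577 J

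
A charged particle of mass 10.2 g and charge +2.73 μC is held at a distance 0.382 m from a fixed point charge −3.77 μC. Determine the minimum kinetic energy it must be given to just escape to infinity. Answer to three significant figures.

To just escape, total mechanical energy must reach zero at infinity: ½mv²_min + U = 0, so ½mv²_min = −U = |kQq|/r.
|U| = |kQq|/r = (8.99×10⁹ N·m²/C²)(3.77×10⁻⁶)(2.73×10⁻⁶)/(0.382) = 0.242 J.

0.242 J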